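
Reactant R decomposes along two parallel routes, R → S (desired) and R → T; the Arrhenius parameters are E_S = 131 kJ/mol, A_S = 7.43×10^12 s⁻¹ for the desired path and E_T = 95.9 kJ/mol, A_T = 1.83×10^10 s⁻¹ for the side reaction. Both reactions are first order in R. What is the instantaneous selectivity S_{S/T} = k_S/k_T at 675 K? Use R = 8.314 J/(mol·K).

With equal orders, S_{S/T} = k_S/k_T = (A_S/A_T)·exp[(E_T−E_S)/(RT)].
(E_T−E_S)/(RT) = (95.9−131)×10³/(8.314×675) = -35100/5612 = -6.255.
k_S/k_T = (7.43×10^12/1.83×10^10)·exp(-6.255) = 406.0 × 0.001922 = 0.780.
Since E_S > E_T, raising the temperature improves selectivity toward S.

0.780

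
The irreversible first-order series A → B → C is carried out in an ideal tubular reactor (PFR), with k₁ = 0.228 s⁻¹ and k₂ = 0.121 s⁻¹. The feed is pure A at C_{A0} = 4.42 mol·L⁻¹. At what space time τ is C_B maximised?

The intermediate peaks when r₁ = r₂, i.e. k₁e^(−k₁τ) = k₂e^(−k₂τ), giving τ_opt = ln(k₂/k₁)/(k₂−k₁).
= ln(0.121/0.228)/(0.121−0.228) = ln(0.5307)/-0.1070 = -0.6336/-0.1070 = 5.92 s.

5.92 s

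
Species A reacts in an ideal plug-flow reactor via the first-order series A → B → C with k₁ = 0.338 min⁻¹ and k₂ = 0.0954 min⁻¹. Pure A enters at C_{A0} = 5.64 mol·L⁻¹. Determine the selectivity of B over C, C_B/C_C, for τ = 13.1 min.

Solving the coupled first-order balances gives C_B(τ) = [k₁/(k₂−k₁)]·C_{A0}·(e^(−k₁τ) − e^(−k₂τ)).
e^(−k₁τ) = e^(−0.338×13.1) = e^(−4.428) = 0.01194; e^(−k₂τ) = e^(−1.250) = 0.2866.
C_B = 0.338×5.64/(0.0954−0.338) × (0.01194−0.2866) = (-7.858)×(-0.2746) = 2.158 mol·L⁻¹.
C_A = C_{A0}e^(−k₁τ) = 0.06735 mol·L⁻¹, so C_C = C_{A0}−C_A−C_B = 3.415 mol·L⁻¹; C_B/C_C = 0.632.

0.632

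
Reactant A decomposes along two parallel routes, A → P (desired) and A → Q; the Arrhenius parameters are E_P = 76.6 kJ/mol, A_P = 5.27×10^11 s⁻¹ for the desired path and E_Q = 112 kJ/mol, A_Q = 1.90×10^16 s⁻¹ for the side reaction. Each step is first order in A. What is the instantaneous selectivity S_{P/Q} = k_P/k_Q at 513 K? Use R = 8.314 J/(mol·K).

0.112

Since both paths have the same order in A, the concentration cancels and S_{P/Q} = k_P/k_Q = (A_P/A_Q)·exp[(E_Q−E_P)/(RT)].
(E_Q−E_P)/(RT) = (112−76.6)×10³/(8.314×513) = 35400/4265 = 8.300.
k_P/k_Q = (5.27×10^11/1.90×10^16)·exp(8.300) = 2.774×10^-5 × 4024 = 0.112.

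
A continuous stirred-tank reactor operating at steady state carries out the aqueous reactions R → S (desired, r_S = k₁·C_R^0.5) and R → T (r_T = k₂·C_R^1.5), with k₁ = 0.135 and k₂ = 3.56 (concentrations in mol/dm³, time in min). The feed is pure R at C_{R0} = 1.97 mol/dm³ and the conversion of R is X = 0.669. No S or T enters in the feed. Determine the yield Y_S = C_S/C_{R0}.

Exit C_R = C_{R0}(1−X) = 1.97×0.331 = 0.6521 mol/dm³.
In a CSTR the entire volume is at exit conditions, so r_S = 0.135×0.6521^0.5 = 0.1090 and r_T = 3.56×0.6521^1.5 = 1.875.
Fraction of consumed R going to S: r_S/(r_S+r_T) = 0.05496.
C_S = 0.05496·C_{R0}·X = 0.05496×1.97×0.669 = 0.0724 mol/dm³; Y_S = C_S/C_{R0} = 0.0368.

0.0368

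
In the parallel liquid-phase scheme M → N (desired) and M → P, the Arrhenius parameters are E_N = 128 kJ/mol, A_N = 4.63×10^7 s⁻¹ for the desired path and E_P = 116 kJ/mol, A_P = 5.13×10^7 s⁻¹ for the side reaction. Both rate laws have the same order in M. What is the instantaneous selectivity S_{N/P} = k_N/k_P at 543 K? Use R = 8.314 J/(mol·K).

Since both paths have the same order in M, the concentration cancels and S_{N/P} = k_N/k_P = (A_N/A_P)·exp[(E_P−E_N)/(RT)].
(E_P−E_N)/(RT) = (116−128)×10³/(8.314×543) = -12000/4515 = -2.658.
k_N/k_P = (4.63×10^7/5.13×10^7)·exp(-2.658) = 0.9025 × 0.07008 = 0.0633.

0.0633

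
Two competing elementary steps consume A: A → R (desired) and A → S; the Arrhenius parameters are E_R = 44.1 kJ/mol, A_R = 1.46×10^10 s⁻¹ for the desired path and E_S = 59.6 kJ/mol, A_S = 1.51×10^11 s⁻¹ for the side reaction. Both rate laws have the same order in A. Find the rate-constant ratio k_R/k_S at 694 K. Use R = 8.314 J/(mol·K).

With equal orders, S_{R/S} = k_R/k_S = (A_R/A_S)·exp[(E_S−E_R)/(RT)].
(E_S−E_R)/(RT) = (59.6−44.1)×10³/(8.314×694) = 15500/5770 = 2.686.
k_R/k_S = (1.46×10^10/1.51×10^11)·exp(2.686) = 0.09669 × 14.68 = 1.42.

1.42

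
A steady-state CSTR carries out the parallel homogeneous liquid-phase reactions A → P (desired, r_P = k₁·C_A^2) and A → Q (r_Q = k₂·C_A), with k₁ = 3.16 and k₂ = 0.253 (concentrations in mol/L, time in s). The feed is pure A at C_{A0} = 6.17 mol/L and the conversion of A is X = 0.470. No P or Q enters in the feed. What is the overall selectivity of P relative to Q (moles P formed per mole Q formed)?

Exit C_A = C_{A0}(1−X) = 6.17×0.530 = 3.270 mol/L.
In a CSTR the entire volume is at exit conditions, so r_P = 3.16×3.270^2 = 33.79 and r_Q = 0.253×3.270 = 0.8273.
Overall selectivity = C_P/C_Q = r_Pτ/(r_Qτ) = r_P/r_Q = 40.8.

40.8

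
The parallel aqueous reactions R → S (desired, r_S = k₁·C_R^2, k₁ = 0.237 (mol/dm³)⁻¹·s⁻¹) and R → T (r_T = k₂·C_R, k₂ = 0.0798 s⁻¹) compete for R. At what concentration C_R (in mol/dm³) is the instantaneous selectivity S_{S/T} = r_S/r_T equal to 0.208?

S_{S/T} = (k₁/k₂)·C_R ⇒ C_R = S·k₂/k₁.
= 0.208×0.0798/0.237 = 0.0700 mol/dm³.

0.0700 mol/dm³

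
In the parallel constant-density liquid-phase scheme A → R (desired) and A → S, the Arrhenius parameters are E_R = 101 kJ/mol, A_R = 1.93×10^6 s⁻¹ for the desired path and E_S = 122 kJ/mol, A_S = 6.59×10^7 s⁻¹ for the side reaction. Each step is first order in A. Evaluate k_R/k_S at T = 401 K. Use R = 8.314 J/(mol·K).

Since both paths have the same order in A, the concentration cancels and S_{R/S} = k_R/k_S = (A_R/A_S)·exp[(E_S−E_R)/(RT)].
(E_S−E_R)/(RT) = (122−101)×10³/(8.314×401) = 21000/3334 = 6.299.
k_R/k_S = (1.93×10^6/6.59×10^7)·exp(6.299) = 0.02929 × 544.0 = 15.9.

15.9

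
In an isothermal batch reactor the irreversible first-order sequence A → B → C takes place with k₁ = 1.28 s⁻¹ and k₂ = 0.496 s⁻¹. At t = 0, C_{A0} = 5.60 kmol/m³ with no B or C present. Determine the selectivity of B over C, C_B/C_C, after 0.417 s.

8.53

For first-order series with pure A initially, C_B(t) = k₁C_{A0}/(k₂−k₁)·(e^(−k₁t) − e^(−k₂t)).
e^(−k₁t) = e^(−1.28×0.417) = e^(−0.5338) = 0.5864; e^(−k₂t) = e^(−0.2068) = 0.8132.
C_B = 1.28×5.60/(0.496−1.28) × (0.5864−0.8132) = (-9.143)×(-0.2268) = 2.073 kmol/m³.
C_A = C_{A0}e^(−k₁t) = 3.284 kmol/m³, so C_C = C_{A0}−C_A−C_B = 0.2429 kmol/m³; C_B/C_C = 8.53.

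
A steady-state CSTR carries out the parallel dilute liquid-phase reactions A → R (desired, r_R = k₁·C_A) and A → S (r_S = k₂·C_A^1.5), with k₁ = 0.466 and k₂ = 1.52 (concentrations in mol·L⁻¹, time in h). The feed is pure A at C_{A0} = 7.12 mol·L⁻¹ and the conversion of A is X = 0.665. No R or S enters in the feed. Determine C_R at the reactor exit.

Exit C_A = C_{A0}(1−X) = 7.12×0.335 = 2.385 mol·L⁻¹.
Rates in a CSTR are evaluated at the outlet concentration: r_R = 0.466×2.385 = 1.112, r_S = 1.52×2.385^1.5 = 5.599.
Fraction of consumed A going to R: r_R/(r_R+r_S) = 0.1656.
C_R = 0.1656·C_{A0}·X = 0.1656×7.12×0.665 = 0.784 mol·L⁻¹.

0.784 mol·L⁻¹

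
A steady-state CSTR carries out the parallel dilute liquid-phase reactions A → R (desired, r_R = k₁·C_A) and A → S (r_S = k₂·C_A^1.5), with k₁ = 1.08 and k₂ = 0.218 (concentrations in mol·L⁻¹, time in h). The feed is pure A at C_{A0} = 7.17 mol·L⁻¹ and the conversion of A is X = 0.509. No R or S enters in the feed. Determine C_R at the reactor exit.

Exit C_A = C_{A0}(1−X) = 7.17×0.491 = 3.520 mol·L⁻¹.
In a CSTR the entire volume is at exit conditions, so r_R = 1.08×3.520 = 3.802 and r_S = 0.218×3.520^1.5 = 1.440.
Fraction of consumed A going to R: r_R/(r_R+r_S) = 0.7253.
C_R = 0.7253·C_{A0}·X = 0.7253×7.17×0.509 = 2.65 mol·L⁻¹.

2.65 mol·L⁻¹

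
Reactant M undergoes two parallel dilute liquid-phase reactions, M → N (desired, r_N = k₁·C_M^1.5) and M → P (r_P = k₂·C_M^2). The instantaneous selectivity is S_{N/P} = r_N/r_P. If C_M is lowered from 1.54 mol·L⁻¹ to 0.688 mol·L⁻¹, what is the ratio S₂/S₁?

S_{N/P} = (k₁/k₂)·C_M^-0.5, so S₂/S₁ = (C_{M,2}/C_{M,1})^-0.5.
= (0.688/1.54)^(-0.5) = (0.4468)^(-0.5) = 1.50.

1.50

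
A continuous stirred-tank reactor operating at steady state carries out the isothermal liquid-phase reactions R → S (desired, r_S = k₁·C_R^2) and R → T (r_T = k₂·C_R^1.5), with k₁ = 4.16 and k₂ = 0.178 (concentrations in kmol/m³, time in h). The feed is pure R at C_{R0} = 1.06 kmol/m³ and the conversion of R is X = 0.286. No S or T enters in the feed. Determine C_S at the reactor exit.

Exit C_R = C_{R0}(1−X) = 1.06×0.714 = 0.7568 kmol/m³.
Rates in a CSTR are evaluated at the outlet concentration: r_S = 4.16×0.7568^2 = 2.383, r_T = 0.178×0.7568^1.5 = 0.1172.
Fraction of consumed R going to S: r_S/(r_S+r_T) = 0.9531.
C_S = 0.9531·C_{R0}·X = 0.9531×1.06×0.286 = 0.289 kmol/m³.

0.289 kmol/m³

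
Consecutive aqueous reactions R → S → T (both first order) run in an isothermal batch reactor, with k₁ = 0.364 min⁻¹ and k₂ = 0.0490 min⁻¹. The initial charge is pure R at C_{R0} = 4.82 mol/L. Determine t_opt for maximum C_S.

6.37 min

For first-order series the maximum of C_S occurs at t_opt = ln(k₂/k₁)/(k₂−k₁).
= ln(0.0490/0.364)/(0.0490−0.364) = ln(0.1346)/-0.3150 = -2.005/-0.3150 = 6.37 min.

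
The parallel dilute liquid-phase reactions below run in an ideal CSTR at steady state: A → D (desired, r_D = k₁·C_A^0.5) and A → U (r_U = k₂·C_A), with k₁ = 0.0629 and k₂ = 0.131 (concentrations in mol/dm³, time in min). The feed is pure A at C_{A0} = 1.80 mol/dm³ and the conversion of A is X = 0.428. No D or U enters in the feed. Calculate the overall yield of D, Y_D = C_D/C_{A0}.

Exit C_A = C_{A0}(1−X) = 1.80×0.572 = 1.030 mol/dm³.
In a CSTR the entire volume is at exit conditions, so r_D = 0.0629×1.030^0.5 = 0.06382 and r_U = 0.131×1.030 = 0.1349.
Fraction of consumed A going to D: r_D/(r_D+r_U) = 0.3212.
C_D = 0.3212·C_{A0}·X = 0.3212×1.80×0.428 = 0.247 mol/dm³; Y_D = C_D/C_{A0} = 0.137.

0.137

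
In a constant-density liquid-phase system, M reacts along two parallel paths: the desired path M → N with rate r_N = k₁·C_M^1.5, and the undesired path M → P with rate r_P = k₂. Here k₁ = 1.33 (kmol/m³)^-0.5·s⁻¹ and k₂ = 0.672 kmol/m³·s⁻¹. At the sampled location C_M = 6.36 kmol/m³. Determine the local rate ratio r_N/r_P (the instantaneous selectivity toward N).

S_{N/P} = r_N/r_P = (k₁·C_M^1.5)/(k₂) = (k₁/k₂)·C_M^1.5.
= (1.33×6.360^1.5) / (0.672) = 21.33/0.6720 = 31.7.
Since the desired path is higher order in M, keeping C_M high (PFR or concentrated feed) favours N.

31.7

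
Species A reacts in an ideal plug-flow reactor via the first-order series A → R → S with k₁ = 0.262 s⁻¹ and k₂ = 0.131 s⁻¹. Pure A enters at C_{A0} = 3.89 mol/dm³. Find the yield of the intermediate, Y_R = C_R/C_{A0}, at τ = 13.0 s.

0.298

The intermediate concentration in a first-order A→B→C sequence is C_R = k₁C_{A0}(e^(−k₁τ) − e^(−k₂τ))/(k₂−k₁).
e^(−k₁τ) = e^(−0.262×13.0) = e^(−3.406) = 0.03317; e^(−k₂τ) = e^(−1.703) = 0.1821.
C_R = 0.262×3.89/(0.131−0.262) × (0.03317−0.1821) = (-7.780)×(-0.1490) = 1.159 mol/dm³.
Y_R = C_R/C_{A0} = 1.159/3.89 = 0.298.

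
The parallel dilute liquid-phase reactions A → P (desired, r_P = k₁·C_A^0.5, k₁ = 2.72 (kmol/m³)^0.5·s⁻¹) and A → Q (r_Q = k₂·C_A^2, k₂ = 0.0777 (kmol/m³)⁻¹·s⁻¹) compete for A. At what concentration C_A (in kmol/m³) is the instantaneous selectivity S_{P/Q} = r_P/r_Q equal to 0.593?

15.2 kmol/m³

S_{P/Q} = (k₁/k₂)·C_A^-1.5 ⇒ C_A = (S·k₂/k₁)^(1/(-1.5)).
= (0.593×0.0777/2.72)^(-0.6667) = (0.01694)^(-0.6667) = 15.2 kmol/m³.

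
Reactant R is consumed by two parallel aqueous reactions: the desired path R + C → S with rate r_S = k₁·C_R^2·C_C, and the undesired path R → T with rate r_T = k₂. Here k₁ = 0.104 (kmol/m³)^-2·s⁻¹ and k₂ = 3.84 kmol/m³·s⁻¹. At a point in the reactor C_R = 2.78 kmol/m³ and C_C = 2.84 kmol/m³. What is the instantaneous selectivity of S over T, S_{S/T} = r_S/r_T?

S_{S/T} = r_S/r_T = (k₁·C_R^2·C_C)/(k₂) = (k₁/k₂)·C_R^2·C_C.
= (0.104×2.780^2×2.840) / (3.84) = 2.283/3.840 = 0.594.
Since the desired path is higher order in R, keeping C_R high (PFR or concentrated feed) favours S.

0.594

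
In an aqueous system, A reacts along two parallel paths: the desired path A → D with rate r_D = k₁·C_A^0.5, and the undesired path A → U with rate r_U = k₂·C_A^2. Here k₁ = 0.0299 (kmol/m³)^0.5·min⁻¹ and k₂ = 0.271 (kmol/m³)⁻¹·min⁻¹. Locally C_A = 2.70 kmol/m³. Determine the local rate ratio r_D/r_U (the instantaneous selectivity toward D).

S_{D/U} = r_D/r_U = (k₁·C_A^0.5)/(k₂·C_A^2) = (k₁/k₂)·C_A^-1.5.
= (0.0299×2.700^0.5) / (0.271×2.700^2) = 0.04913/1.976 = 0.0249.

0.0249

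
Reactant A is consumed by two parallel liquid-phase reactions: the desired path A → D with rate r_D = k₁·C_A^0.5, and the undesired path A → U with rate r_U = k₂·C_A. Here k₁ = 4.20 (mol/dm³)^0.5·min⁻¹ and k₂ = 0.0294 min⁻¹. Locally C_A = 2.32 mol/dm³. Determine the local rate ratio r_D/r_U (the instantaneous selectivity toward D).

93.8

S_{D/U} = r_D/r_U = (k₁·C_A^0.5)/(k₂·C_A) = (k₁/k₂)·C_A^-0.5.
= (4.20×2.320^0.5) / (0.0294×2.320) = 6.397/0.06821 = 93.8.
The undesired path is higher order in A, so low C_A (CSTR or dilute feed) favours D.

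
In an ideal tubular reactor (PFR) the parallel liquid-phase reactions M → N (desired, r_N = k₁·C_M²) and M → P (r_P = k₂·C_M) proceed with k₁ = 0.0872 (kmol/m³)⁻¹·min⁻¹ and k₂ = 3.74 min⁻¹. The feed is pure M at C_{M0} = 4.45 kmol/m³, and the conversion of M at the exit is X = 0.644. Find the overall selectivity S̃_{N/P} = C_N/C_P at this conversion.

0.0700

C_M = C_{M0}(1−X) = 1.584 kmol/m³.
Along a PFR/batch, dC_P/dC_M = −r_P/(r_N+r_P) = −k₂/(k₂+k₁·C_M).
Integrating from C_{M0} to C_M: C_P = (3.74/0.0872)·ln[(3.74+0.0872·4.45)/(3.74+0.0872·1.58)] = 42.89·ln(4.128/3.878) = 2.678 kmol/m³.
Then C_N = (C_{M0}−C_M) − C_P = 2.866 − 2.678 = 0.1875 kmol/m³.
S̃_{N/P} = C_N/C_P = 0.1875/2.678 = 0.0700.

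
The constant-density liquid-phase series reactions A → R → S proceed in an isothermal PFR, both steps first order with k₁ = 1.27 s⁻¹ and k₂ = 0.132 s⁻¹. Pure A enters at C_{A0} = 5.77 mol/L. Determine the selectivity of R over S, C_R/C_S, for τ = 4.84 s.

Solving the coupled first-order balances gives C_R(τ) = [k₁/(k₂−k₁)]·C_{A0}·(e^(−k₁τ) − e^(−k₂τ)).
e^(−k₁τ) = e^(−1.27×4.84) = e^(−6.147) = 0.002140; e^(−k₂τ) = e^(−0.6389) = 0.5279.
C_R = 1.27×5.77/(0.132−1.27) × (0.002140−0.5279) = (-6.439)×(-0.5257) = 3.385 mol/L.
C_A = C_{A0}e^(−k₁τ) = 0.01235 mol/L, so C_S = C_{A0}−C_A−C_R = 2.372 mol/L; C_R/C_S = 1.43.

1.43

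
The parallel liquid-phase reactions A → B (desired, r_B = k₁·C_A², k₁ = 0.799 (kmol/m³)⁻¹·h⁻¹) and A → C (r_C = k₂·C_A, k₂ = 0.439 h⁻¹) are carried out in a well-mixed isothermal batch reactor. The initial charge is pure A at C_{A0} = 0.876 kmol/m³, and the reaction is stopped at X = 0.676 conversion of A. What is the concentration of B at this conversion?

C_A = C_{A0}(1−X) = 0.2838 kmol/m³.
Along a PFR/batch, dC_C/dC_A = −r_C/(r_B+r_C) = −k₂/(k₂+k₁·C_A).
Integrating from C_{A0} to C_A: C_C = (0.439/0.799)·ln[(0.439+0.799·0.876)/(0.439+0.799·0.284)] = 0.5494·ln(1.139/0.6658) = 0.2950 kmol/m³.
Then C_B = (C_{A0}−C_A) − C_C = 0.5922 − 0.2950 = 0.2972 kmol/m³.

0.297 kmol/m³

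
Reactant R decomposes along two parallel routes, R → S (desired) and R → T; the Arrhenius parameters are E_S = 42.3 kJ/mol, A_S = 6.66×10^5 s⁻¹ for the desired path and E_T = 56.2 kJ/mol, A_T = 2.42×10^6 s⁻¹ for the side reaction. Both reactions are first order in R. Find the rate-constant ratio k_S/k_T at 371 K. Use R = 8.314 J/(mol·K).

24.9

With equal orders, S_{S/T} = k_S/k_T = (A_S/A_T)·exp[(E_T−E_S)/(RT)].
(E_T−E_S)/(RT) = (56.2−42.3)×10³/(8.314×371) = 13900/3084 = 4.506.
k_S/k_T = (6.66×10^5/2.42×10^6)·exp(4.506) = 0.2752 × 90.60 = 24.9.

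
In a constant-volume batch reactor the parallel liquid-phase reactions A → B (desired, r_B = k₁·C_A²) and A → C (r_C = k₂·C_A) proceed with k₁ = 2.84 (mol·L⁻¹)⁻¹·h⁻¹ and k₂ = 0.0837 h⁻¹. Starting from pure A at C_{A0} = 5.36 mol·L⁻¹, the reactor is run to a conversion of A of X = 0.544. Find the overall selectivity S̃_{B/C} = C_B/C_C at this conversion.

126

C_A = C_{A0}(1−X) = 2.444 mol·L⁻¹.
Along a PFR/batch, dC_C/dC_A = −r_C/(r_B+r_C) = −k₂/(k₂+k₁·C_A).
Integrating from C_{A0} to C_A: C_C = (0.0837/2.84)·ln[(0.0837+2.84·5.36)/(0.0837+2.84·2.44)] = 0.02947·ln(15.31/7.025) = 0.02295 mol·L⁻¹.
Then C_B = (C_{A0}−C_A) − C_C = 2.916 − 0.02295 = 2.893 mol·L⁻¹.
S̃_{B/C} = C_B/C_C = 2.893/0.02295 = 126.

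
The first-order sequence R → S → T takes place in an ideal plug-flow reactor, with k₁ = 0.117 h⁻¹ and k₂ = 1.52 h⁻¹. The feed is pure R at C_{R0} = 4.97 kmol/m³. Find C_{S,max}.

0.309 kmol/m³

For a first-order series the maximum intermediate yield is C_{S,max}/C_{R0} = (k₁/k₂)^[k₂/(k₂−k₁)].
= (0.117/1.52)^(1.52/(1.52−0.117)) = (0.07697)^(1.083) = 0.06215.
C_{S,max} = 0.06215×4.97 = 0.309 kmol/m³.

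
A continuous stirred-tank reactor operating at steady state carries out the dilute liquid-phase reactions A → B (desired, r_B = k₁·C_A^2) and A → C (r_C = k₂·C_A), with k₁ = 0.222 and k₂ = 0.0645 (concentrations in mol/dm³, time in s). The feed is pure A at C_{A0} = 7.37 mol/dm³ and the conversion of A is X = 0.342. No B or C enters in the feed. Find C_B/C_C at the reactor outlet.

Exit C_A = C_{A0}(1−X) = 7.37×0.658 = 4.849 mol/dm³.
A CSTR operates uniformly at the exit composition, giving r_B = 5.221 and r_C = 0.3128 (each k·C_A^n at C_A = 4.849).
Overall selectivity = C_B/C_C = r_Bτ/(r_Cτ) = r_B/r_C = 16.7.

16.7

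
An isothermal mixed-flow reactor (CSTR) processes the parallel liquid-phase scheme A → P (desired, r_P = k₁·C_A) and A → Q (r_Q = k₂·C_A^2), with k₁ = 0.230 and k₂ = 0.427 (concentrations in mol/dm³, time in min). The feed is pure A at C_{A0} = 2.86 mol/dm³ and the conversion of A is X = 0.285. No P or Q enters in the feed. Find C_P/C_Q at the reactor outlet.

Exit C_A = C_{A0}(1−X) = 2.86×0.715 = 2.045 mol/dm³.
Rates in a CSTR are evaluated at the outlet concentration: r_P = 0.230×2.045 = 0.4703, r_Q = 0.427×2.045^2 = 1.786.
Overall selectivity = C_P/C_Q = r_Pτ/(r_Qτ) = r_P/r_Q = 0.263.

0.263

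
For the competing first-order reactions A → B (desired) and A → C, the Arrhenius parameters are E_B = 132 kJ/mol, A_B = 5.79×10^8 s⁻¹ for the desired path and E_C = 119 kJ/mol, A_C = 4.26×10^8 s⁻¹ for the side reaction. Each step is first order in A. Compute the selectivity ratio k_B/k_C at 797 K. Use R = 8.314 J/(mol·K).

0.191

k_B/k_C = (A_B/A_C)·exp[−(E_B−E_C)/(RT)] = (A_B/A_C)·exp[(E_C−E_B)/(RT)].
(E_C−E_B)/(RT) = (119−132)×10³/(8.314×797) = -13000/6626 = -1.962.
k_B/k_C = (5.79×10^8/4.26×10^8)·exp(-1.962) = 1.359 × 0.1406 = 0.191.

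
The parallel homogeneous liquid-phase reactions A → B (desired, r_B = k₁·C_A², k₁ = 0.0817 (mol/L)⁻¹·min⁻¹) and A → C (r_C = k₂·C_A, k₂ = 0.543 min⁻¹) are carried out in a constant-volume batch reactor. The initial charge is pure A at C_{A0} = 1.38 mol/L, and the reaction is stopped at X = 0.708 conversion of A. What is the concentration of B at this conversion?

0.114 mol/L

C_A = C_{A0}(1−X) = 0.4030 mol/L.
Along a PFR/batch, dC_C/dC_A = −r_C/(r_B+r_C) = −k₂/(k₂+k₁·C_A).
Integrating from C_{A0} to C_A: C_C = (0.543/0.0817)·ln[(0.543+0.0817·1.38)/(0.543+0.0817·0.403)] = 6.646·ln(0.6557/0.5759) = 0.8627 mol/L.
Then C_B = (C_{A0}−C_A) − C_C = 0.9770 − 0.8627 = 0.1143 mol/L.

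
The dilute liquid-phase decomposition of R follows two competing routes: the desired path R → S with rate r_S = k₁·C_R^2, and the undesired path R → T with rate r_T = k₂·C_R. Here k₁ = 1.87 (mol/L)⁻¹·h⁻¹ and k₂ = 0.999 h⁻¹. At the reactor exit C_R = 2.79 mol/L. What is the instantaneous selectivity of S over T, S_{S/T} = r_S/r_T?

5.22

S_{S/T} = r_S/r_T = (k₁·C_R^2)/(k₂·C_R) = (k₁/k₂)·C_R.
= (1.87×2.790^2) / (0.999×2.790) = 14.56/2.787 = 5.22.
Since the desired path is higher order in R, keeping C_R high (PFR or concentrated feed) favours S.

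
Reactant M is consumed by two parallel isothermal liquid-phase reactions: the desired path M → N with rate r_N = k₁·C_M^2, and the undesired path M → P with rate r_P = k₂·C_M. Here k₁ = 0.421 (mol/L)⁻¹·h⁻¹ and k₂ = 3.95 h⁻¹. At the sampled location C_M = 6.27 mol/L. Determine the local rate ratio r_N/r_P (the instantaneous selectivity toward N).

S_{N/P} = r_N/r_P = (k₁·C_M^2)/(k₂·C_M) = (k₁/k₂)·C_M.
= (0.421×6.270^2) / (3.95×6.270) = 16.55/24.77 = 0.668.
Since the desired path is higher order in M, keeping C_M high (PFR or concentrated feed) favours N.

0.668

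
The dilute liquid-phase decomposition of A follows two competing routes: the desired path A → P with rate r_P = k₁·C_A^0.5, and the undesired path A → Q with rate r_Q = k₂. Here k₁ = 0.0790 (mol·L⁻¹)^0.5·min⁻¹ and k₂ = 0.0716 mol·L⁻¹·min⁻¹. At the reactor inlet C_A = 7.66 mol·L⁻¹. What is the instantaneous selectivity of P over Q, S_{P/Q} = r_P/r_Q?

S_{P/Q} = r_P/r_Q = (k₁·C_A^0.5)/(k₂) = (k₁/k₂)·C_A^0.5.
= (0.0790×7.660^0.5) / (0.0716) = 0.2186/0.07160 = 3.05.
Since the desired path is higher order in A, keeping C_A high (PFR or concentrated feed) favours P.

3.05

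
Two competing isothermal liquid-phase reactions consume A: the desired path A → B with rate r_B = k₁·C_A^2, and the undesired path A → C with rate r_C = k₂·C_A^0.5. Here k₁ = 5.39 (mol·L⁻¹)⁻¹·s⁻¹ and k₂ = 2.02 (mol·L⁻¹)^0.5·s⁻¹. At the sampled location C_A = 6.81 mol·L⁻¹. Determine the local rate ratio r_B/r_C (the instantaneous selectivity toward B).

S_{B/C} = r_B/r_C = (k₁·C_A^2)/(k₂·C_A^0.5) = (k₁/k₂)·C_A^1.5.
= (5.39×6.810^2) / (2.02×6.810^0.5) = 250.0/5.271 = 47.4.

47.4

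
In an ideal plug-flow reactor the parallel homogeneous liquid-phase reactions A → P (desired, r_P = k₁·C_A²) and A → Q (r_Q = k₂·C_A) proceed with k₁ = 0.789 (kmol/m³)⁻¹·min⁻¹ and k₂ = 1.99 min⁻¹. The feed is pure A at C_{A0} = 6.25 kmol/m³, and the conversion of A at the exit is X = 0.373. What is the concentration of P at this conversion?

C_A = C_{A0}(1−X) = 3.919 kmol/m³.
Along a PFR/batch, dC_Q/dC_A = −r_Q/(r_P+r_Q) = −k₂/(k₂+k₁·C_A).
Integrating from C_{A0} to C_A: C_Q = (1.99/0.789)·ln[(1.99+0.789·6.25)/(1.99+0.789·3.92)] = 2.522·ln(6.921/5.082) = 0.7791 kmol/m³.
Then C_P = (C_{A0}−C_A) − C_Q = 2.331 − 0.7791 = 1.552 kmol/m³.

1.55 kmol/m³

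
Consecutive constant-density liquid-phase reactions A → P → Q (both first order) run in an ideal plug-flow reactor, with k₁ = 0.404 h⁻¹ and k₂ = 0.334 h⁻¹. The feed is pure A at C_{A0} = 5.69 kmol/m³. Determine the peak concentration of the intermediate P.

2.30 kmol/m³

For a first-order series the maximum intermediate yield is C_{P,max}/C_{A0} = (k₁/k₂)^[k₂/(k₂−k₁)].
= (0.404/0.334)^(0.334/(0.334−0.404)) = (1.210)^(-4.771) = 0.4034.
C_{P,max} = 0.4034×5.69 = 2.30 kmol/m³.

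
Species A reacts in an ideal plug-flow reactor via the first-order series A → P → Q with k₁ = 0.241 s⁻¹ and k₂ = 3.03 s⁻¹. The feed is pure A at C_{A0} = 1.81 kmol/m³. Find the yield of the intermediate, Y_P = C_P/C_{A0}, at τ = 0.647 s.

Solving the coupled first-order balances gives C_P(τ) = [k₁/(k₂−k₁)]·C_{A0}·(e^(−k₁τ) − e^(−k₂τ)).
e^(−k₁τ) = e^(−0.241×0.647) = e^(−0.1559) = 0.8556; e^(−k₂τ) = e^(−1.960) = 0.1408.
C_P = 0.241×1.81/(3.03−0.241) × (0.8556−0.1408) = 0.1564×0.7148 = 0.1118 kmol/m³.
Y_P = C_P/C_{A0} = 0.1118/1.81 = 0.0618.

0.0618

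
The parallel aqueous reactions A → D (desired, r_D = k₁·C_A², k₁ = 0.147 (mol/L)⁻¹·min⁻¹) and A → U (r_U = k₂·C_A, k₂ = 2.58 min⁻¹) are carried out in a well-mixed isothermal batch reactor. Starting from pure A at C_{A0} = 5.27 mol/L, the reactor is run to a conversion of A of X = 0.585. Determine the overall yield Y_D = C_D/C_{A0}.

0.102

C_A = C_{A0}(1−X) = 2.187 mol/L.
Along a PFR/batch, dC_U/dC_A = −r_U/(r_D+r_U) = −k₂/(k₂+k₁·C_A).
Integrating from C_{A0} to C_A: C_U = (2.58/0.147)·ln[(2.58+0.147·5.27)/(2.58+0.147·2.19)] = 17.55·ln(3.355/2.901) = 2.547 mol/L.
Then C_D = (C_{A0}−C_A) − C_U = 3.083 − 2.547 = 0.5357 mol/L.
Y_D = C_D/C_{A0} = 0.5357/5.27 = 0.102.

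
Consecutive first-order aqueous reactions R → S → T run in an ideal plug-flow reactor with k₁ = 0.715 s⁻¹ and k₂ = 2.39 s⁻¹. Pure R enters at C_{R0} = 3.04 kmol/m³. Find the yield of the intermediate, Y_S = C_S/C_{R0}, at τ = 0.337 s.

0.145

For first-order series with pure R initially, C_S(τ) = k₁C_{R0}/(k₂−k₁)·(e^(−k₁τ) − e^(−k₂τ)).
e^(−k₁τ) = e^(−0.715×0.337) = e^(−0.2410) = 0.7859; e^(−k₂τ) = e^(−0.8054) = 0.4469.
C_S = 0.715×3.04/(2.39−0.715) × (0.7859−0.4469) = 1.298×0.3390 = 0.4399 kmol/m³.
Y_S = C_S/C_{R0} = 0.4399/3.04 = 0.145.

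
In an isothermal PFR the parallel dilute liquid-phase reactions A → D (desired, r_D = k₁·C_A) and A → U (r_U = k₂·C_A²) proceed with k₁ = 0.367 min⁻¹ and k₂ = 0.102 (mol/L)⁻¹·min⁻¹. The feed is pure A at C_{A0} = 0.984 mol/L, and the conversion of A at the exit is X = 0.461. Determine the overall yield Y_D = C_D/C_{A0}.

0.381

C_A = C_{A0}(1−X) = 0.5304 mol/L.
Along a PFR/batch, dC_D/dC_A = −r_D/(r_D+r_U) = −k₁/(k₁+k₂·C_A).
Integrating from C_{A0} to C_A: C_D = (0.367/0.102)·ln[(0.367+0.102·0.984)/(0.367+0.102·0.530)] = 3.598·ln(0.4674/0.4211) = 0.3751 mol/L.
Y_D = C_D/C_{A0} = 0.3751/0.984 = 0.381.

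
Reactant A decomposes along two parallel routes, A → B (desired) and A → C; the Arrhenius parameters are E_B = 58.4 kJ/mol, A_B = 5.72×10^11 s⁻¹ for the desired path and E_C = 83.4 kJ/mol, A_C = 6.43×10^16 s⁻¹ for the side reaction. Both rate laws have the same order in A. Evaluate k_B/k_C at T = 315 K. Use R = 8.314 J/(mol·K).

Since both paths have the same order in A, the concentration cancels and S_{B/C} = k_B/k_C = (A_B/A_C)·exp[(E_C−E_B)/(RT)].
(E_C−E_B)/(RT) = (83.4−58.4)×10³/(8.314×315) = 25000/2619 = 9.546.
k_B/k_C = (5.72×10^11/6.43×10^16)·exp(9.546) = 8.896×10^-6 × 13988 = 0.124.
Since E_B < E_C, lowering the temperature improves selectivity toward B.

0.124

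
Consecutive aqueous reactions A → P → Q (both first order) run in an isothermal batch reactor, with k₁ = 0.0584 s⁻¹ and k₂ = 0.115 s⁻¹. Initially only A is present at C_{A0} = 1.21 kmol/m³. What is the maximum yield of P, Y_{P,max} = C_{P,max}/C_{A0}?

Evaluating C_P at t_opt = ln(k₂/k₁)/(k₂−k₁) gives C_{P,max}/C_{A0} = (k₁/k₂)^[k₂/(k₂−k₁)].
= (0.0584/0.115)^(0.115/(0.115−0.0584)) = (0.5078)^(2.032) = 0.2524.

0.252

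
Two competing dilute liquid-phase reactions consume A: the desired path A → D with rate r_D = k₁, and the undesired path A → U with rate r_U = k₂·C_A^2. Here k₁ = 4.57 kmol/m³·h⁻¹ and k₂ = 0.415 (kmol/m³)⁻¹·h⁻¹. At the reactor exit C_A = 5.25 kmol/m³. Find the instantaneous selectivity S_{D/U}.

S_{D/U} = r_D/r_U = (k₁)/(k₂·C_A^2) = (k₁/k₂)·C_A^-2.
= (4.57) / (0.415×5.250^2) = 4.570/11.44 = 0.400.
The undesired path is higher order in A, so low C_A (CSTR or dilute feed) favours D.

0.400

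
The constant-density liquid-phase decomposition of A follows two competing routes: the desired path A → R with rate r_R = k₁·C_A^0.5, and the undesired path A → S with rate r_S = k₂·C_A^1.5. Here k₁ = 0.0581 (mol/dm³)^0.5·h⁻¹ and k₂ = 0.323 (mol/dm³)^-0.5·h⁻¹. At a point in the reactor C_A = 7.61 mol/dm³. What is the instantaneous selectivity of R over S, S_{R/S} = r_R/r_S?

S_{R/S} = r_R/r_S = (k₁·C_A^0.5)/(k₂·C_A^1.5) = (k₁/k₂)·C_A⁻¹.
= (0.0581×7.610^0.5) / (0.323×7.610^1.5) = 0.1603/6.781 = 0.0236.
The undesired path is higher order in A, so low C_A (CSTR or dilute feed) favours R.

0.0236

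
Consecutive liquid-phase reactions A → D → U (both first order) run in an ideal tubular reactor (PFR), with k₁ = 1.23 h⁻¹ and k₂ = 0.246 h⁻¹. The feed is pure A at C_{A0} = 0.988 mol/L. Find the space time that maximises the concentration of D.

Setting dC_D/dτ = 0 gives τ_opt = ln(k₂/k₁)/(k₂−k₁).
= ln(0.246/1.23)/(0.246−1.23) = ln(0.2000)/-0.9840 = -1.609/-0.9840 = 1.64 h.

1.64 h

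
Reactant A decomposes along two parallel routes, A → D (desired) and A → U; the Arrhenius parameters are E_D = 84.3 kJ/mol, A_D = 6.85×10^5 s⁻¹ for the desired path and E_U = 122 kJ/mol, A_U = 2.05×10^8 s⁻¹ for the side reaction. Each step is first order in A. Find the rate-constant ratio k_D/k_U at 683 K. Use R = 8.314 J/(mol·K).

2.55

With equal orders, S_{D/U} = k_D/k_U = (A_D/A_U)·exp[(E_U−E_D)/(RT)].
(E_U−E_D)/(RT) = (122−84.3)×10³/(8.314×683) = 37700/5678 = 6.639.
k_D/k_U = (6.85×10^5/2.05×10^8)·exp(6.639) = 0.003341 × 764.4 = 2.55.
Since E_D < E_U, lowering the temperature improves selectivity toward D.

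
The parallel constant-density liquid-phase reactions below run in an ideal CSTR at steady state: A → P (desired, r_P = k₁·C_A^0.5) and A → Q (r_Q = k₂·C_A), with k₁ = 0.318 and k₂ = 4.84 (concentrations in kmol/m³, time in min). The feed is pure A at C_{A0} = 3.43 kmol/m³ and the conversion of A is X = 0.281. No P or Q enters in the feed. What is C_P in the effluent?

Exit C_A = C_{A0}(1−X) = 3.43×0.719 = 2.466 kmol/m³.
In a CSTR the entire volume is at exit conditions, so r_P = 0.318×2.466^0.5 = 0.4994 and r_Q = 4.84×2.466 = 11.94.
Fraction of consumed A going to P: r_P/(r_P+r_Q) = 0.04016.
C_P = 0.04016·C_{A0}·X = 0.04016×3.43×0.281 = 0.0387 kmol/m³.

0.0387 kmol/m³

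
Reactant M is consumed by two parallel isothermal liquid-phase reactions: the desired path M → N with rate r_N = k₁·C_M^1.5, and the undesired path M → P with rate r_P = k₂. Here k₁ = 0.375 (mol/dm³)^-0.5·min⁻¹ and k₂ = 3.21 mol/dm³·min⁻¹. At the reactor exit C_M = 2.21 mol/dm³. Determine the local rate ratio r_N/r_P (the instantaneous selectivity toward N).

S_{N/P} = r_N/r_P = (k₁·C_M^1.5)/(k₂) = (k₁/k₂)·C_M^1.5.
= (0.375×2.210^1.5) / (3.21) = 1.232/3.210 = 0.384.

0.384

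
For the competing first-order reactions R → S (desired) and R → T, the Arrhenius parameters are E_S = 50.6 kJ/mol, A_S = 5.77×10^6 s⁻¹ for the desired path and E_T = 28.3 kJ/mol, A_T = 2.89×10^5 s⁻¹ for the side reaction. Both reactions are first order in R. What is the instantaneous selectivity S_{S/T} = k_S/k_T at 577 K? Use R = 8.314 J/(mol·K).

0.191

k_S/k_T = (A_S/A_T)·exp[−(E_S−E_T)/(RT)] = (A_S/A_T)·exp[(E_T−E_S)/(RT)].
(E_T−E_S)/(RT) = (28.3−50.6)×10³/(8.314×577) = -22300/4797 = -4.649.
k_S/k_T = (5.77×10^6/2.89×10^5)·exp(-4.649) = 19.97 × 0.009575 = 0.191.
Since E_S > E_T, raising the temperature improves selectivity toward S.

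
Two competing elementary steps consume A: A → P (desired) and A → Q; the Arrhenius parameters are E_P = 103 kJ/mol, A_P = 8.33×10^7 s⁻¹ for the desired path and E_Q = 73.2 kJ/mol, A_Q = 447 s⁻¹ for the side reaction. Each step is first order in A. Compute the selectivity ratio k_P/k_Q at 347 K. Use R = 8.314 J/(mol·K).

6.09

Since both paths have the same order in A, the concentration cancels and S_{P/Q} = k_P/k_Q = (A_P/A_Q)·exp[(E_Q−E_P)/(RT)].
(E_Q−E_P)/(RT) = (73.2−103)×10³/(8.314×347) = -29800/2885 = -10.33.
k_P/k_Q = (8.33×10^7/447)·exp(-10.33) = 1.864×10^5 × 3.266×10^-5 = 6.09.
Since E_P > E_Q, raising the temperature improves selectivity toward P.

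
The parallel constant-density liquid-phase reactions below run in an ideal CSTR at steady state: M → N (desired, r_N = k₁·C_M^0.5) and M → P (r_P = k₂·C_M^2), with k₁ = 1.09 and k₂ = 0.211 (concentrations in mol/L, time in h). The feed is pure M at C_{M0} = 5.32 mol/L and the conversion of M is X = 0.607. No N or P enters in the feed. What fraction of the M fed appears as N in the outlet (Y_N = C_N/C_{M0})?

0.383

Exit C_M = C_{M0}(1−X) = 5.32×0.393 = 2.091 mol/L.
Rates in a CSTR are evaluated at the outlet concentration: r_N = 1.09×2.091^0.5 = 1.576, r_P = 0.211×2.091^2 = 0.9223.
Fraction of consumed M going to N: r_N/(r_N+r_P) = 0.6308.
C_N = 0.6308·C_{M0}·X = 0.6308×5.32×0.607 = 2.04 mol/L; Y_N = C_N/C_{M0} = 0.383.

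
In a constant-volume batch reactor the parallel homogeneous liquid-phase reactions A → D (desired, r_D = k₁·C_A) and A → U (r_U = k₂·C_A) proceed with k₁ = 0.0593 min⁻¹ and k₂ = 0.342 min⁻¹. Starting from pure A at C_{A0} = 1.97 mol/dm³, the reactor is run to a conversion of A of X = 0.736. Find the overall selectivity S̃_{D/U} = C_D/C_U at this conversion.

C_A = C_{A0}(1−X) = 0.5201 mol/dm³.
Both paths are first order in A, so the instantaneous fraction to D is constant: dC_D/d(−C_A) = k₁/(k₁+k₂) = 0.1478.
C_D = 0.1478·(C_{A0}−C_A) = 0.1478×1.450 = 0.214 mol/dm³.
C_U = (C_{A0}−C_A)−C_D = 1.236 mol/dm³; S̃_{D/U} = 0.2143/1.236 = 0.173.

0.173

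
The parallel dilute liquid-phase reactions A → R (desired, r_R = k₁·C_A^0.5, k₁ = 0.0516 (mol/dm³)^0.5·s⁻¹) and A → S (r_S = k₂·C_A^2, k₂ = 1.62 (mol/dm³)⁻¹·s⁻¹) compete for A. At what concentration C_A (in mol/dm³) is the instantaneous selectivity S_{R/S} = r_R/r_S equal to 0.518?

0.156 mol/dm³

S_{R/S} = (k₁/k₂)·C_A^-1.5 ⇒ C_A = (S·k₂/k₁)^(1/(-1.5)).
= (0.518×1.62/0.0516)^(-0.6667) = (16.26)^(-0.6667) = 0.156 mol/dm³.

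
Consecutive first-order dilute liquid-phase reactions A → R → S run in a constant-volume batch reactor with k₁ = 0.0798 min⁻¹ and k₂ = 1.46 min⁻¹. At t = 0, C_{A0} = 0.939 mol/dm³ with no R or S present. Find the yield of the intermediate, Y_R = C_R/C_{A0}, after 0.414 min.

0.0243

Solving the coupled first-order balances gives C_R(t) = [k₁/(k₂−k₁)]·C_{A0}·(e^(−k₁t) − e^(−k₂t)).
e^(−k₁t) = e^(−0.0798×0.414) = e^(−0.03304) = 0.9675; e^(−k₂t) = e^(−0.6044) = 0.5464.
C_R = 0.0798×0.939/(1.46−0.0798) × (0.9675−0.5464) = 0.05429×0.4211 = 0.02286 mol/dm³.
Y_R = C_R/C_{A0} = 0.02286/0.939 = 0.0243.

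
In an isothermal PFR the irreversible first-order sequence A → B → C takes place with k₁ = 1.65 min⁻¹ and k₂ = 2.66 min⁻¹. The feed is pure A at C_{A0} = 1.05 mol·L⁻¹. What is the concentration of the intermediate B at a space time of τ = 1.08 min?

0.192 mol·L⁻¹

The intermediate concentration in a first-order A→B→C sequence is C_B = k₁C_{A0}(e^(−k₁τ) − e^(−k₂τ))/(k₂−k₁).
e^(−k₁τ) = e^(−1.65×1.08) = e^(−1.782) = 0.1683; e^(−k₂τ) = e^(−2.873) = 0.05654.
C_B = 1.65×1.05/(2.66−1.65) × (0.1683−0.05654) = 1.715×0.1118 = 0.1917 mol·L⁻¹.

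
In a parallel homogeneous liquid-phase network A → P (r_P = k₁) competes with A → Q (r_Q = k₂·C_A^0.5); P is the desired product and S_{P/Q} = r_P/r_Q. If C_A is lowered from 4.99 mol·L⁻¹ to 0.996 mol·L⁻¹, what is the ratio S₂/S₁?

S_{P/Q} = (k₁/k₂)·C_A^-0.5, so S₂/S₁ = (C_{A,2}/C_{A,1})^-0.5.
= (0.996/4.99)^(-0.5) = (0.1996)^(-0.5) = 2.24.
Selectivity toward P rises as C_A falls — low-concentration operation is favoured.

2.24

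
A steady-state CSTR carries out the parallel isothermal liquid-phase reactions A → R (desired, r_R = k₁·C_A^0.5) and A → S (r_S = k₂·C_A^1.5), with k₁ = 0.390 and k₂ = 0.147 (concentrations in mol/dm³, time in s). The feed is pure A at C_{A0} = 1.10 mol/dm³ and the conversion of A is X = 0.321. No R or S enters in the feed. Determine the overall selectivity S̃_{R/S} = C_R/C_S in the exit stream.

Exit C_A = C_{A0}(1−X) = 1.10×0.679 = 0.7469 mol/dm³.
Rates in a CSTR are evaluated at the outlet concentration: r_R = 0.390×0.7469^0.5 = 0.3371, r_S = 0.147×0.7469^1.5 = 0.09489.
Overall selectivity = C_R/C_S = r_Rτ/(r_Sτ) = r_R/r_S = 3.55.

3.55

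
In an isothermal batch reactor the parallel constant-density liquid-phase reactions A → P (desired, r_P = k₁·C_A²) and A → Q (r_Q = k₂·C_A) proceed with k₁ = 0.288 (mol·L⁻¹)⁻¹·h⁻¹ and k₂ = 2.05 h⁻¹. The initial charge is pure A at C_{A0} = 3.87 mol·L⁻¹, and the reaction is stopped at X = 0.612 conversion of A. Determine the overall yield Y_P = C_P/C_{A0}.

0.165

C_A = C_{A0}(1−X) = 1.502 mol·L⁻¹.
Along a PFR/batch, dC_Q/dC_A = −r_Q/(r_P+r_Q) = −k₂/(k₂+k₁·C_A).
Integrating from C_{A0} to C_A: C_Q = (2.05/0.288)·ln[(2.05+0.288·3.87)/(2.05+0.288·1.50)] = 7.118·ln(3.165/2.482) = 1.728 mol·L⁻¹.
Then C_P = (C_{A0}−C_A) − C_Q = 2.368 − 1.728 = 0.6404 mol·L⁻¹.
Y_P = C_P/C_{A0} = 0.6404/3.87 = 0.165.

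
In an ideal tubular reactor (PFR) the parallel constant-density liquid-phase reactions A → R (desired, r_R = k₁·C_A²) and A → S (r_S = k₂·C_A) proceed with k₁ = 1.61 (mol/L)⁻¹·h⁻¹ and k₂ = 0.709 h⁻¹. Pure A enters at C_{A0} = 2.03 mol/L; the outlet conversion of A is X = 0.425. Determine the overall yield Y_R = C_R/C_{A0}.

C_A = C_{A0}(1−X) = 1.167 mol/L.
Along a PFR/batch, dC_S/dC_A = −r_S/(r_R+r_S) = −k₂/(k₂+k₁·C_A).
Integrating from C_{A0} to C_A: C_S = (0.709/1.61)·ln[(0.709+1.61·2.03)/(0.709+1.61·1.17)] = 0.4404·ln(3.977/2.588) = 0.1892 mol/L.
Then C_R = (C_{A0}−C_A) − C_S = 0.8627 − 0.1892 = 0.6736 mol/L.
Y_R = C_R/C_{A0} = 0.6736/2.03 = 0.332.

0.332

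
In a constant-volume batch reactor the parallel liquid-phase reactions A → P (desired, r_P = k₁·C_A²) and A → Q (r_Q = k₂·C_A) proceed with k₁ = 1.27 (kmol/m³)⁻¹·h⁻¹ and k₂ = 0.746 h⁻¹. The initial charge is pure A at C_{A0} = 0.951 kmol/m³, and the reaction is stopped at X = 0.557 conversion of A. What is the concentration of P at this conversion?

C_A = C_{A0}(1−X) = 0.4213 kmol/m³.
Along a PFR/batch, dC_Q/dC_A = −r_Q/(r_P+r_Q) = −k₂/(k₂+k₁·C_A).
Integrating from C_{A0} to C_A: C_Q = (0.746/1.27)·ln[(0.746+1.27·0.951)/(0.746+1.27·0.421)] = 0.5874·ln(1.954/1.281) = 0.2479 kmol/m³.
Then C_P = (C_{A0}−C_A) − C_Q = 0.5297 − 0.2479 = 0.2818 kmol/m³.

0.282 kmol/m³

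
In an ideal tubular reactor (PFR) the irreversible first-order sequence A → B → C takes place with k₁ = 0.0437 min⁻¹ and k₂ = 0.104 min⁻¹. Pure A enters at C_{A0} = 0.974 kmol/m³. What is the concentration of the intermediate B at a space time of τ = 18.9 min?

Solving the coupled first-order balances gives C_B(τ) = [k₁/(k₂−k₁)]·C_{A0}·(e^(−k₁τ) − e^(−k₂τ)).
e^(−k₁τ) = e^(−0.0437×18.9) = e^(−0.8259) = 0.4378; e^(−k₂τ) = e^(−1.966) = 0.1401.
C_B = 0.0437×0.974/(0.104−0.0437) × (0.4378−0.1401) = 0.7059×0.2978 = 0.2102 kmol/m³.

0.210 kmol/m³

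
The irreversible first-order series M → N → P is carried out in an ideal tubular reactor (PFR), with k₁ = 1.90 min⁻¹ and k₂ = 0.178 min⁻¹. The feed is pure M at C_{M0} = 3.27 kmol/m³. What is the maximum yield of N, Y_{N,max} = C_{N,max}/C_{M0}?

At the optimum, C_{N,max}/C_{M0} = (k₁/k₂)^[k₂/(k₂−k₁)].
= (1.90/0.178)^(0.178/(0.178−1.90)) = (10.67)^(-0.1034) = 0.7829.

0.783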